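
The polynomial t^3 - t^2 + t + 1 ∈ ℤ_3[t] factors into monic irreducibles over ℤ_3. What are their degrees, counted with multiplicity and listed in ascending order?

3

Write f(t) = t^3 - t^2 + t + 1.
Roots in ℤ_3: f(0) = 1; f(1) = 2; f(2) = 1.
Complete factorization: f(t) = (t^3 - t^2 + t + 1).
Factor degrees with multiplicity: 3 = 3.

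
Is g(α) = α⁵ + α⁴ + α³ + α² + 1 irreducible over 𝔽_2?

Yes

Check for roots in 𝔽_2: g(0) = 1; g(1) = 1.
No roots, so no linear factors.
Monic irreducibles of degree 2 over GF(2): α² + α + 1.
None of them divide g (all give nonzero remainder).
No irreducible factor of degree ≤ 2 exists, so g is irreducible over GF(2).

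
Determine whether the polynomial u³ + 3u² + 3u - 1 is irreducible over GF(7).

Write P(u) = u³ + 3u² + 3u - 1.
Check for roots in GF(7): P(0) = 6; P(1) = 6; P(2) = 4; P(3) = 6; P(4) = 4; P(5) = 4; P(6) = 5.
No roots. A degree-3 polynomial over a field with no linear factor is irreducible.

Yes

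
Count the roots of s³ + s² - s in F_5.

Write g(s) = s³ + s² - s.
Evaluate at each of the 5 elements of F_5:
g(0) = 0 → root; g(1) = 1; g(2) = 0 → root; g(3) = 3; g(4) = 1.
Roots: {0, 2}.

2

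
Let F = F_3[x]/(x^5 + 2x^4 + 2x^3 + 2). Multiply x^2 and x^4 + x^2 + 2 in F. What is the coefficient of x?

Multiply in F_3[x]: (x^2)·(x^4 + x^2 + 2) = x^6 + x^4 + 2x^2.
Reduce using x^5 ≡ x^4 + x^3 + 1 (mod x^5 + 2x^4 + 2x^3 + 2).
Reduced: x^3 + 2x^2 + x + 1.

1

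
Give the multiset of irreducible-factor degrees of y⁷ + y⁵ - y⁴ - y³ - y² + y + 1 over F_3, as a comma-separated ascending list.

Write h(y) = y⁷ + y⁵ - y⁴ - y³ - y² + y + 1.
Roots in F_3: h(0) = 1; h(1) = 1; h(2) = 0 → root.
Linear factors from roots: (y + 1).
Complete factorization: h(y) = (y + 1)·(y² + y - 1)·(y⁴ + y³ - y² - y - 1).
Factor degrees with multiplicity: 1 + 2 + 4 = 7.

1, 2, 4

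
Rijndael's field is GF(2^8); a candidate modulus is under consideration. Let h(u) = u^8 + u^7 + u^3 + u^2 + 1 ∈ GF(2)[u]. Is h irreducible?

Yes

Check for roots in GF(2): h(0) = 1; h(1) = 1.
No roots, so no linear factors.
Monic irreducibles of degree 2 over GF(2): u^2 + u + 1.
None of them divide h (all give nonzero remainder).
Monic irreducibles of degree 3 over GF(2): u^3 + u + 1, u^3 + u^2 + 1.
None of them divide h (all give nonzero remainder).
Monic irreducibles of degree 4 over GF(2): u^4 + u + 1, u^4 + u^3 + 1, u^4 + u^3 + u^2 + u + 1.
None of them divide h (all give nonzero remainder).
No irreducible factor of degree ≤ 4 exists, so h is irreducible over GF(2).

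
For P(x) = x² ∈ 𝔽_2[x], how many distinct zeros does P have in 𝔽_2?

Evaluate at each of the 2 elements of 𝔽_2:
P(0) = 0 → root; P(1) = 1.
Roots: {0}.

1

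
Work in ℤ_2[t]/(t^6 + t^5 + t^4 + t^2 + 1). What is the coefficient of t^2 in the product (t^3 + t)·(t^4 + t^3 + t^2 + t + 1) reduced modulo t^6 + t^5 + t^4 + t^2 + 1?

Multiply in ℤ_2[t]: (t^3 + t)·(t^4 + t^3 + t^2 + t + 1) = t^7 + t^6 + t^2 + t.
Reduce using t^6 ≡ t^5 + t^4 + t^2 + 1 (mod t^6 + t^5 + t^4 + t^2 + 1).
Reduced: t^5 + t^3 + t^2.

1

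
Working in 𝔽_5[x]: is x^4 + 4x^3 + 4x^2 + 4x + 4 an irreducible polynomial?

Write m(x) = x^4 + 4x^3 + 4x^2 + 4x + 4.
Check for roots in 𝔽_5: m(0) = 4; m(1) = 2; m(2) = 1; m(3) = 1; m(4) = 1.
No roots, so no linear factors.
Degree-2 irreducible divisors: test the 10 monic irreducibles of degree 2 over GF(5).
None of them divide m (all give nonzero remainder).
No irreducible factor of degree ≤ 2 exists, so m is irreducible over GF(5).

Yes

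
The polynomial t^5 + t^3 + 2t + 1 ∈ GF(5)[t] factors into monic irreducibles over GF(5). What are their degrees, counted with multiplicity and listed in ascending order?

Write g(t) = t^5 + t^3 + 2t + 1.
Roots in GF(5): g(0) = 1; g(1) = 0 → root; g(2) = 0 → root; g(3) = 2; g(4) = 2.
Linear factors from roots: (t - 1), (t - 2).
Complete factorization: g(t) = (t - 2)·(t - 1)^2·(t^2 - t + 2).
Factor degrees with multiplicity: 1 + 1 + 1 + 2 = 5.

1, 1, 1, 2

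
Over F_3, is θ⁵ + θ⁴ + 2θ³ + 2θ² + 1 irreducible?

Write m(θ) = θ⁵ + θ⁴ + 2θ³ + 2θ² + 1.
Check for roots in F_3: m(0) = 1; m(1) = 1; m(2) = 1.
No roots, so no linear factors.
Monic irreducibles of degree 2 over GF(3): θ² + 1, θ² + θ + 2, θ² + 2θ + 2.
None of them divide m (all give nonzero remainder).
No irreducible factor of degree ≤ 2 exists, so m is irreducible over GF(3).

Yes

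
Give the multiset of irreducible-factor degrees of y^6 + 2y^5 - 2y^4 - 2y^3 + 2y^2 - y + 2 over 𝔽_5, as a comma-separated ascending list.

Write f(y) = y^6 + 2y^5 - 2y^4 - 2y^3 + 2y^2 - y + 2.
Roots in 𝔽_5: f(0) = 2; f(1) = 2; f(2) = 3; f(3) = 1; f(4) = 4.
Complete factorization: f(y) = (y^6 + 2y^5 - 2y^4 - 2y^3 + 2y^2 - y + 2).
Factor degrees with multiplicity: 6 = 6.

6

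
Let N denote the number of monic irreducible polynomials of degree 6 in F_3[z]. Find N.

116

The number of monic irreducibles of degree 6 over GF(3) is (1/6)·Σ_{d∣6} μ(6/d) 3^d.
Divisors of 6: 1, 2, 3, 6; μ(6/d) for each: 1, -1, -1, 1.
Σ = 3^1 − 3^2 − 3^3 + 3^6 = 696.
N = 696/6 = 116.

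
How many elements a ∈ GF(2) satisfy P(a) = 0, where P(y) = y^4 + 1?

Evaluate at each of the 2 elements of GF(2):
P(0) = 1; P(1) = 0 → root.
Roots: {1}.

1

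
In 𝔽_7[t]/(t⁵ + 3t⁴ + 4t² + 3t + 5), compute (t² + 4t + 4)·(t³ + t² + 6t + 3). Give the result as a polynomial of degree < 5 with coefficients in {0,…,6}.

Multiply in 𝔽_7[t]: (t² + 4t + 4)·(t³ + t² + 6t + 3) = t⁵ + 5t⁴ + 3t² + t + 5.
Reduce using t⁵ ≡ 4t⁴ + 3t² + 4t + 2 (mod t⁵ + 3t⁴ + 4t² + 3t + 5).
Reduced: 2t⁴ + 6t² + 5t.

2t^4 + 6t^2 + 5t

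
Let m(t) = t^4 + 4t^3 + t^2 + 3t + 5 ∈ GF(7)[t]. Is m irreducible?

No

Check for roots in GF(7): m(0) = 5; m(1) = 0 → root; m(2) = 0 → root; m(3) = 2; m(4) = 6; m(5) = 1; m(6) = 0 → root.
m(1) = 0, so (t − 1) divides m(t); m is reducible.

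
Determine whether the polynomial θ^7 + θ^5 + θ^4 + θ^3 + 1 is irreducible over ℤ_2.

Write f(θ) = θ^7 + θ^5 + θ^4 + θ^3 + 1.
Check for roots in ℤ_2: f(0) = 1; f(1) = 1.
No roots, so no linear factors.
Monic irreducibles of degree 2 over GF(2): θ^2 + θ + 1.
None of them divide f (all give nonzero remainder).
Monic irreducibles of degree 3 over GF(2): θ^3 + θ + 1, θ^3 + θ^2 + 1.
None of them divide f (all give nonzero remainder).
No irreducible factor of degree ≤ 3 exists, so f is irreducible over GF(2).

Yes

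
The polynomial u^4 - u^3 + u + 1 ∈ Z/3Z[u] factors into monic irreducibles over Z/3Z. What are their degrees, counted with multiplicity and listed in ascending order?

4

Write f(u) = u^4 - u^3 + u + 1.
Roots in Z/3Z: f(0) = 1; f(1) = 2; f(2) = 2.
Complete factorization: f(u) = (u^4 - u^3 + u + 1).
Factor degrees with multiplicity: 4 = 4.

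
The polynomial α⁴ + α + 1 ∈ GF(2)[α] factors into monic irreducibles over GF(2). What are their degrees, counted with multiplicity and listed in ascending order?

4

Write h(α) = α⁴ + α + 1.
Roots in GF(2): h(0) = 1; h(1) = 1.
Complete factorization: h(α) = (α⁴ + α + 1).
Factor degrees with multiplicity: 4 = 4.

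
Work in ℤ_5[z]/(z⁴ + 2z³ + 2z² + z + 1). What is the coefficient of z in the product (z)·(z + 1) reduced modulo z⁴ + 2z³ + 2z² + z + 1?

1

Multiply in ℤ_5[z]: (z)·(z + 1) = z² + z.
Reduced: z² + z.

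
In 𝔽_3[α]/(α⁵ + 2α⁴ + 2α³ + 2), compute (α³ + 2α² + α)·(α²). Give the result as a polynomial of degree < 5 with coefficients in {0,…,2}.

Multiply in 𝔽_3[α]: (α³ + 2α² + α)·(α²) = α⁵ + 2α⁴ + α³.
Reduce using α⁵ ≡ α⁴ + α³ + 1 (mod α⁵ + 2α⁴ + 2α³ + 2).
Reduced: 2α³ + 1.

2α^3 + 1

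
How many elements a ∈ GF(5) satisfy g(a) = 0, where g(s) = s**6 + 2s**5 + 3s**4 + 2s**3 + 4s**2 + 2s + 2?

0

Evaluate at each of the 5 elements of GF(5):
g(0) = 2; g(1) = 1; g(2) = 4; g(3) = 1; g(4) = 4.
No element is a root.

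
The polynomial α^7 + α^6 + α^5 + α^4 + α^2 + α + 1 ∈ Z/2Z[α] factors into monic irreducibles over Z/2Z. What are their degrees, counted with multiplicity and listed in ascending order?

7

Write f(α) = α^7 + α^6 + α^5 + α^4 + α^2 + α + 1.
Roots in Z/2Z: f(0) = 1; f(1) = 1.
Complete factorization: f(α) = (α^7 + α^6 + α^5 + α^4 + α^2 + α + 1).
Factor degrees with multiplicity: 7 = 7.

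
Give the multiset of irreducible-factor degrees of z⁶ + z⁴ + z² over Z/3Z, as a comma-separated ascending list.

1, 1, 1, 1, 1, 1

Write g(z) = z⁶ + z⁴ + z².
Roots in Z/3Z: g(0) = 0 → root; g(1) = 0 → root; g(2) = 0 → root.
Linear factors from roots: (z), (z - 1), (z + 1).
Complete factorization: g(z) = (z)^2·(z + 1)^2·(z - 1)^2.
Factor degrees with multiplicity: 1 + 1 + 1 + 1 + 1 + 1 = 6.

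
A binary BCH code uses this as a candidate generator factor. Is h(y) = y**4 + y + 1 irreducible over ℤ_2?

Check for roots in ℤ_2: h(0) = 1; h(1) = 1.
No roots, so no linear factors.
Monic irreducibles of degree 2 over GF(2): y**2 + y + 1.
None of them divide h (all give nonzero remainder).
No irreducible factor of degree ≤ 2 exists, so h is irreducible over GF(2).

Yes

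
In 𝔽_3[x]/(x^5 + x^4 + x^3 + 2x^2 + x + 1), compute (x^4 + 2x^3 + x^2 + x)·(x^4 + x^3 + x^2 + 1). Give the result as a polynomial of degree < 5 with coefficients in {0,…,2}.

Multiply in 𝔽_3[x]: (x^4 + 2x^3 + x^2 + x)·(x^4 + x^3 + x^2 + 1) = x^8 + x^6 + x^5 + x^2 + x.
Reduce using x^5 ≡ 2x^4 + 2x^3 + x^2 + 2x + 2 (mod x^5 + x^4 + x^3 + 2x^2 + x + 1).
Reduced: x^4 + 2x^3 + x + 1.

x^4 + 2x^3 + x + 1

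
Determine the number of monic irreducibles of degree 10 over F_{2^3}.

107370900

Gauss's count: N_{8}(10) = (1/10) Σ_{d|10} μ(10/d)·8^d.
Divisors of 10: 1, 2, 5, 10; μ(10/d) for each: 1, -1, -1, 1.
Σ = 8^1 − 8^2 − 8^5 + 8^10 = 1073709000.
N = 1073709000/10 = 107370900.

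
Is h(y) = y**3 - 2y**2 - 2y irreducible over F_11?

No

Check each element of F_11 for a root: h(0)=0, h(1)=8, h(2)=7, h(3)=3, h(4)=2, h(5)=10, h(6)=0, h(7)=0, h(8)=5, h(9)=10, h(10)=10.
h(0) = 0, so (y) divides h(y); h is reducible.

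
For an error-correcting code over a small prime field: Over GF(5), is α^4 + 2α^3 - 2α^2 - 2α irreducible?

No

Write g(α) = α^4 + 2α^3 - 2α^2 - 2α.
Check for roots in GF(5): g(0) = 0 → root; g(1) = 4; g(2) = 0 → root; g(3) = 1; g(4) = 4.
g(0) = 0, so (α) divides g(α); g is reducible.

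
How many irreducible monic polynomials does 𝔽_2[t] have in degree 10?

Gauss's count: N_{2}(10) = (1/10) Σ_{d|10} μ(10/d)·2^d.
Divisors of 10: 1, 2, 5, 10; μ(10/d) for each: 1, -1, -1, 1.
Σ = 2^1 − 2^2 − 2^5 + 2^10 = 990.
N = 990/10 = 99.

99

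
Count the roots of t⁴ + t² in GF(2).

2

Write P(t) = t⁴ + t².
Evaluate at each of the 2 elements of GF(2):
P(0) = 0 → root; P(1) = 0 → root.
Roots: {0, 1}.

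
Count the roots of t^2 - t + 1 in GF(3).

1

Write P(t) = t^2 - t + 1.
Evaluate at each of the 3 elements of GF(3):
P(0) = 1; P(1) = 1; P(2) = 0 → root.
Roots: {2}.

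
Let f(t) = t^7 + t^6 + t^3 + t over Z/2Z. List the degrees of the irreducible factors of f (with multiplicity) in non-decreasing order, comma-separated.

Roots in Z/2Z: f(0) = 0 → root; f(1) = 0 → root.
Linear factors from roots: (t), (t + 1).
Complete factorization: f(t) = (t)·(t + 1)·(t^2 + t + 1)·(t^3 + t^2 + 1).
Factor degrees with multiplicity: 1 + 1 + 2 + 3 = 7.

1, 1, 2, 3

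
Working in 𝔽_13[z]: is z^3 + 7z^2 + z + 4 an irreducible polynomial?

No

Write f(z) = z^3 + 7z^2 + z + 4.
Check each element of 𝔽_13 for a root: f(0)=4, f(1)=0, f(2)=3, f(3)=6, f(4)=2, f(5)=10, f(6)=10, f(7)=8, f(8)=10, f(9)=9, f(10)=11, f(11)=9, f(12)=9.
f(1) = 0, so (z − 1) divides f(z); f is reducible.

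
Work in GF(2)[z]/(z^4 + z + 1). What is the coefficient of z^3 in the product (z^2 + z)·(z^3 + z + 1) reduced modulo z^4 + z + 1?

Multiply in GF(2)[z]: (z^2 + z)·(z^3 + z + 1) = z^5 + z^4 + z^3 + z.
Reduce using z^4 ≡ z + 1 (mod z^4 + z + 1).
Reduced: z^3 + z^2 + z + 1.

1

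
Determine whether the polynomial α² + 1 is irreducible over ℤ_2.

No

Write P(α) = α² + 1.
Check for roots in ℤ_2: P(0) = 1; P(1) = 0 → root.
P(1) = 0, so (α − 1) divides P(α); P is reducible.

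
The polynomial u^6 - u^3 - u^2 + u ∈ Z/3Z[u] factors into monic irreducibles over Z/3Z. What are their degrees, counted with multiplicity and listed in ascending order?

Write g(u) = u^6 - u^3 - u^2 + u.
Roots in Z/3Z: g(0) = 0 → root; g(1) = 0 → root; g(2) = 0 → root.
Linear factors from roots: (u), (u - 1), (u + 1).
Complete factorization: g(u) = (u)·(u - 1)·(u + 1)^2·(u^2 - u - 1).
Factor degrees with multiplicity: 1 + 1 + 1 + 1 + 2 = 6.

1, 1, 1, 1, 2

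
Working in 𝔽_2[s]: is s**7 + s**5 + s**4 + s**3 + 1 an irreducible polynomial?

Write h(s) = s**7 + s**5 + s**4 + s**3 + 1.
Check for roots in 𝔽_2: h(0) = 1; h(1) = 1.
No roots, so no linear factors.
Monic irreducibles of degree 2 over GF(2): s**2 + s + 1.
None of them divide h (all give nonzero remainder).
Monic irreducibles of degree 3 over GF(2): s**3 + s + 1, s**3 + s**2 + 1.
None of them divide h (all give nonzero remainder).
No irreducible factor of degree ≤ 3 exists, so h is irreducible over GF(2).

Yes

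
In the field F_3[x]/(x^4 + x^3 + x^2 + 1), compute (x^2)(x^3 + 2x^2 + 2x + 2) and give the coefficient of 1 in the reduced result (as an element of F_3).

Multiply in F_3[x]: (x^2)·(x^3 + 2x^2 + 2x + 2) = x^5 + 2x^4 + 2x^3 + 2x^2.
Reduce using x^4 ≡ 2x^3 + 2x^2 + 2 (mod x^4 + x^3 + x^2 + 1).
Reduced: x^2 + 2x + 2.

2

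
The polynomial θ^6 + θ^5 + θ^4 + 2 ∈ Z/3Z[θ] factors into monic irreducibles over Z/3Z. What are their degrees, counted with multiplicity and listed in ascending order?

Write f(θ) = θ^6 + θ^5 + θ^4 + 2.
Roots in Z/3Z: f(0) = 2; f(1) = 2; f(2) = 0 → root.
Linear factors from roots: (θ + 1).
Complete factorization: f(θ) = (θ + 1)·(θ^2 + θ + 2)·(θ^3 + 2θ^2 + 1).
Factor degrees with multiplicity: 1 + 2 + 3 = 6.

1, 2, 3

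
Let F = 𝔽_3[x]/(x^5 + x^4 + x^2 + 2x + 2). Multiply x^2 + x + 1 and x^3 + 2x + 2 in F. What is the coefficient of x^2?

0

Multiply in 𝔽_3[x]: (x^2 + x + 1)·(x^3 + 2x + 2) = x^5 + x^4 + x^2 + x + 2.
Reduce using x^5 ≡ 2x^4 + 2x^2 + x + 1 (mod x^5 + x^4 + x^2 + 2x + 2).
Reduced: 2x.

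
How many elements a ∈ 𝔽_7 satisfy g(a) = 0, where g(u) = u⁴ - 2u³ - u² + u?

2

Evaluate at each of the 7 elements of 𝔽_7:
g(0) = 0 → root; g(1) = 6; g(2) = 5; g(3) = 0 → root; g(4) = 4; g(5) = 5; g(6) = 1.
Roots: {0, 3}.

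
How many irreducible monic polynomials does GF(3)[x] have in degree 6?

116

The number of monic irreducibles of degree 6 over GF(3) is (1/6)·Σ_{d∣6} μ(6/d) 3^d.
Divisors of 6: 1, 2, 3, 6; μ(6/d) for each: 1, -1, -1, 1.
Σ = 3^1 − 3^2 − 3^3 + 3^6 = 696.
N = 696/6 = 116.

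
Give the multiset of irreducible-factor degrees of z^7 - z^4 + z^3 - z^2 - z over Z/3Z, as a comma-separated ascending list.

1, 1, 1, 2, 2

Write f(z) = z^7 - z^4 + z^3 - z^2 - z.
Roots in Z/3Z: f(0) = 0 → root; f(1) = 2; f(2) = 0 → root.
Linear factors from roots: (z), (z + 1).
Complete factorization: f(z) = (z)·(z + 1)^2·(z^2 + 1)·(z^2 + z - 1).
Factor degrees with multiplicity: 1 + 1 + 1 + 2 + 2 = 7.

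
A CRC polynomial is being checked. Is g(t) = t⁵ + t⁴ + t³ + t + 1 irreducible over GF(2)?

Check for roots in GF(2): g(0) = 1; g(1) = 1.
No roots, so no linear factors.
Monic irreducibles of degree 2 over GF(2): t² + t + 1.
None of them divide g (all give nonzero remainder).
No irreducible factor of degree ≤ 2 exists, so g is irreducible over GF(2).

Yes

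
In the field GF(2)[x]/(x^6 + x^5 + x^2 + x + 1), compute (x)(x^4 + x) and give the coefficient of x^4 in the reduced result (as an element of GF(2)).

Multiply in GF(2)[x]: (x)·(x^4 + x) = x^5 + x^2.
Reduced: x^5 + x^2.

0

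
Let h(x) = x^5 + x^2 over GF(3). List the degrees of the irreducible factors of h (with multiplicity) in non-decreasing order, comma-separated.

Roots in GF(3): h(0) = 0 → root; h(1) = 2; h(2) = 0 → root.
Linear factors from roots: (x), (x + 1).
Complete factorization: h(x) = (x)^2·(x + 1)^3.
Factor degrees with multiplicity: 1 + 1 + 1 + 1 + 1 = 5.

1, 1, 1, 1, 1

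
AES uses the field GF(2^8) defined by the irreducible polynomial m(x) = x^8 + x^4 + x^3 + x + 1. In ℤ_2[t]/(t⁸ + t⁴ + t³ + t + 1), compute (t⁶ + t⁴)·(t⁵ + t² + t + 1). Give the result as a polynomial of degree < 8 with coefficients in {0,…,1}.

Multiply in ℤ_2[t]: (t⁶ + t⁴)·(t⁵ + t² + t + 1) = t¹¹ + t⁹ + t⁸ + t⁷ + t⁵ + t⁴.
Reduce using t⁸ ≡ t⁴ + t³ + t + 1 (mod t⁸ + t⁴ + t³ + t + 1).
Reduced: t⁶ + t² + 1.

t^6 + t^2 + 1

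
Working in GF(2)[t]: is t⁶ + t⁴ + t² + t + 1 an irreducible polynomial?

Write P(t) = t⁶ + t⁴ + t² + t + 1.
Check for roots in GF(2): P(0) = 1; P(1) = 1.
No roots, so no linear factors.
Monic irreducibles of degree 2 over GF(2): t² + t + 1.
None of them divide P (all give nonzero remainder).
Monic irreducibles of degree 3 over GF(2): t³ + t + 1, t³ + t² + 1.
None of them divide P (all give nonzero remainder).
No irreducible factor of degree ≤ 3 exists, so P is irreducible over GF(2).

Yes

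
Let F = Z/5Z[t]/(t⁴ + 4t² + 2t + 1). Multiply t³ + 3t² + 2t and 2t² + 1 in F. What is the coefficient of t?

Multiply in Z/5Z[t]: (t³ + 3t² + 2t)·(2t² + 1) = 2t⁵ + t⁴ + 3t² + 2t.
Reduce using t⁴ ≡ t² + 3t + 4 (mod t⁴ + 4t² + 2t + 1).
Reduced: 2t³ + 3t + 4.

3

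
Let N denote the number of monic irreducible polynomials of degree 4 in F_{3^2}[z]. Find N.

1620

Gauss's count: N_{9}(4) = (1/4) Σ_{d|4} μ(4/d)·9^d.
Divisors of 4: 1, 2, 4; μ(4/d) for each: 0, -1, 1.
Σ = − 9^2 + 9^4 = 6480.
N = 6480/4 = 1620.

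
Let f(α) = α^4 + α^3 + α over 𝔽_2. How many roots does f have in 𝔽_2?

Evaluate at each of the 2 elements of 𝔽_2:
f(0) = 0 → root; f(1) = 1.
Roots: {0}.

1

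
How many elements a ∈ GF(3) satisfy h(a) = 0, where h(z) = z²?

1

Evaluate at each of the 3 elements of GF(3):
h(0) = 0 → root; h(1) = 1; h(2) = 1.
Roots: {0}.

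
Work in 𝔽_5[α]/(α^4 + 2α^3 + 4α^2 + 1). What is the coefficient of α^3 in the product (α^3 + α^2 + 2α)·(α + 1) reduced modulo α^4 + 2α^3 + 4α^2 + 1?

Multiply in 𝔽_5[α]: (α^3 + α^2 + 2α)·(α + 1) = α^4 + 2α^3 + 3α^2 + 2α.
Reduce using α^4 ≡ 3α^3 + α^2 + 4 (mod α^4 + 2α^3 + 4α^2 + 1).
Reduced: 4α^2 + 2α + 4.

0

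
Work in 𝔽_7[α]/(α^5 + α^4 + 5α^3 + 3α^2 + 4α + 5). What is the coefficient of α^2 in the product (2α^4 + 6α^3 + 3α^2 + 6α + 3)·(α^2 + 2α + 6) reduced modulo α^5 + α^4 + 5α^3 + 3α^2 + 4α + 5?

1

Multiply in 𝔽_7[α]: (2α^4 + 6α^3 + 3α^2 + 6α + 3)·(α^2 + 2α + 6) = 2α^6 + 3α^5 + 6α^4 + 6α^3 + 5α^2 + 4.
Reduce using α^5 ≡ 6α^4 + 2α^3 + 4α^2 + 3α + 2 (mod α^5 + α^4 + 5α^3 + 3α^2 + 4α + 5).
Reduced: 2α^4 + 2α^3 + α^2 + 6.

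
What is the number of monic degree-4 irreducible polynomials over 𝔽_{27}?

Gauss's count: N_{27}(4) = (1/4) Σ_{d|4} μ(4/d)·27^d.
Divisors of 4: 1, 2, 4; μ(4/d) for each: 0, -1, 1.
Σ = − 27^2 + 27^4 = 530712.
N = 530712/4 = 132678.

132678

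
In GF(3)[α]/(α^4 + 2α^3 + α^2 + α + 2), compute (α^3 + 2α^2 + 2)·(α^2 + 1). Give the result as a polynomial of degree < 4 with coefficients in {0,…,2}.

Multiply in GF(3)[α]: (α^3 + 2α^2 + 2)·(α^2 + 1) = α^5 + 2α^4 + α^3 + α^2 + 2.
Reduce using α^4 ≡ α^3 + 2α^2 + 2α + 1 (mod α^4 + 2α^3 + α^2 + α + 2).
Reduced: α + 2.

α + 2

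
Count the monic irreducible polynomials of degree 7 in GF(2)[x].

18

By the necklace-counting formula, N_2(7) = (1/7) Σ_{d|7} μ(7/d)·2^d.
Divisors of 7: 1, 7; μ(7/d) for each: -1, 1.
Σ = − 2^1 + 2^7 = 126.
N = 126/7 = 18.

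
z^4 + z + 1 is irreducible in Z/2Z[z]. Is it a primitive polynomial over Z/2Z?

Write f(z) = z^4 + z + 1.
|GF(2^4)^×| = 2^4 − 1 = 15. Prime factorization: 15 = 3·5.
f is primitive ⇔ z has order 15 in GF(2)[z]/(f), i.e. z^(15/q) ≠ 1 for each prime q | 15.
z^(5) mod f = z^2 + z.
z^(3) mod f = z^3.
None equal 1, so z has full order 15; f is primitive.

Yes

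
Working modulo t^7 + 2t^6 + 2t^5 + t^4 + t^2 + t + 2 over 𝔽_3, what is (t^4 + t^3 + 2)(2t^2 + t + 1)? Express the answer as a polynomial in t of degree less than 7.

2t^6 + 2t^4 + t^3 + t^2 + 2t + 2

Multiply in 𝔽_3[t]: (t^4 + t^3 + 2)·(2t^2 + t + 1) = 2t^6 + 2t^4 + t^3 + t^2 + 2t + 2.
Reduced: 2t^6 + 2t^4 + t^3 + t^2 + 2t + 2.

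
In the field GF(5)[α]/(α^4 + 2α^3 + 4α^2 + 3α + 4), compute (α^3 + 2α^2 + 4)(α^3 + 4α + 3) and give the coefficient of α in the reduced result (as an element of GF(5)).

Multiply in GF(5)[α]: (α^3 + 2α^2 + 4)·(α^3 + 4α + 3) = α^6 + 2α^5 + 4α^4 + α^2 + α + 2.
Reduce using α^4 ≡ 3α^3 + α^2 + 2α + 1 (mod α^4 + 2α^3 + 4α^2 + 3α + 4).
Reduced: 2α^3 + 2α^2 + α + 2.

1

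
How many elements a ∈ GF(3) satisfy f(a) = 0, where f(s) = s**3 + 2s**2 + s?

Evaluate at each of the 3 elements of GF(3):
f(0) = 0 → root; f(1) = 1; f(2) = 0 → root.
Roots: {0, 2}.

2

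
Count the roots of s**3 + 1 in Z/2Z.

Write g(s) = s**3 + 1.
Evaluate at each of the 2 elements of Z/2Z:
g(0) = 1; g(1) = 0 → root.
Roots: {1}.

1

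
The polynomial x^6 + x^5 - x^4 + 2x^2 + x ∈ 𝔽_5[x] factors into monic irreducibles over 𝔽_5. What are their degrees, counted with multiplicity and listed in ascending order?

Write h(x) = x^6 + x^5 - x^4 + 2x^2 + x.
Roots in 𝔽_5: h(0) = 0 → root; h(1) = 4; h(2) = 0 → root; h(3) = 2; h(4) = 0 → root.
Linear factors from roots: (x), (x - 2), (x + 1).
Complete factorization: h(x) = (x)·(x - 2)·(x + 1)^2·(x^2 + x + 2).
Factor degrees with multiplicity: 1 + 1 + 1 + 1 + 2 = 6.

1, 1, 1, 1, 2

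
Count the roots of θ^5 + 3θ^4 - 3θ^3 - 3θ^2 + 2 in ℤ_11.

Write P(θ) = θ^5 + 3θ^4 - 3θ^3 - 3θ^2 + 2.
Evaluate at each of the 11 elements of ℤ_11:
P(0) = 2; P(1) = 0 → root; P(2) = 2; P(3) = 6; P(4) = 3; P(5) = 9; P(6) = 9; P(7) = 0 → root; P(8) = 1; P(9) = 8; P(10) = 4.
Roots: {1, 7}.

2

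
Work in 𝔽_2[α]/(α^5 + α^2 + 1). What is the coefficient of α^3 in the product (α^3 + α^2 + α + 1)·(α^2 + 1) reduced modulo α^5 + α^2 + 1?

Multiply in 𝔽_2[α]: (α^3 + α^2 + α + 1)·(α^2 + 1) = α^5 + α^4 + α + 1.
Reduce using α^5 ≡ α^2 + 1 (mod α^5 + α^2 + 1).
Reduced: α^4 + α^2 + α.

0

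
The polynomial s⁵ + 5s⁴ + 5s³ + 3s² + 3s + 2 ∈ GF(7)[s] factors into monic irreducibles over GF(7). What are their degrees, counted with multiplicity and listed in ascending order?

Write g(s) = s⁵ + 5s⁴ + 5s³ + 3s² + 3s + 2.
Complete factorization: g(s) = (s² + s + 6)·(s³ + 4s² + 2s + 5).
Factor degrees with multiplicity: 2 + 3 = 5.

2, 3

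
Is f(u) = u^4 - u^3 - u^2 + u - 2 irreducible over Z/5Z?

Yes

Check for roots in Z/5Z: f(0) = 3; f(1) = 3; f(2) = 4; f(3) = 1; f(4) = 3.
No roots, so no linear factors.
Degree-2 irreducible divisors: test the 10 monic irreducibles of degree 2 over GF(5).
None of them divide f (all give nonzero remainder).
No irreducible factor of degree ≤ 2 exists, so f is irreducible over GF(5).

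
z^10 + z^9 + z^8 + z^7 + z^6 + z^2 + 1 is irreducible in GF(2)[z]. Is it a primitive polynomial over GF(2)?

No

Write f(z) = z^10 + z^9 + z^8 + z^7 + z^6 + z^2 + 1.
|GF(2^10)^×| = 2^10 − 1 = 1023. Prime factorization: 1023 = 3·11·31.
f is primitive ⇔ z has order 1023 in GF(2)[z]/(f), i.e. z^(1023/q) ≠ 1 for each prime q | 1023.
z^(341) mod f = 1
z^(93) mod f = z^7 + z^6 + z^5 + z^4 + 1.
z^(33) mod f = z^7 + z^3 + z^2 + z.
Since z^(341) = 1, the order of z divides 341 < 1023; not primitive.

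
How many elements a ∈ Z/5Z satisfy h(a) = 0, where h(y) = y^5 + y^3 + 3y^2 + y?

3

Evaluate at each of the 5 elements of Z/5Z:
h(0) = 0 → root; h(1) = 1; h(2) = 4; h(3) = 0 → root; h(4) = 0 → root.
Roots: {0, 3, 4}.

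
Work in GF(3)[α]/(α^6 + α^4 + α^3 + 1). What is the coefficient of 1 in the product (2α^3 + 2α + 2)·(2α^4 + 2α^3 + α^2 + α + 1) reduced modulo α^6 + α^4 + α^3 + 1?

Multiply in GF(3)[α]: (2α^3 + 2α + 2)·(2α^4 + 2α^3 + α^2 + α + 1) = α^7 + α^6 + α^4 + 2α^3 + α^2 + α + 2.
Reduce using α^6 ≡ 2α^4 + 2α^3 + 2 (mod α^6 + α^4 + α^3 + 1).
Reduced: 2α^5 + 2α^4 + α^3 + α^2 + 1.

1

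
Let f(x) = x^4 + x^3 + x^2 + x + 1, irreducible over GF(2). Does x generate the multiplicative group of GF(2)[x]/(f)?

No

|GF(2^4)^×| = 2^4 − 1 = 15. Prime factorization: 15 = 3·5.
f is primitive ⇔ x has order 15 in GF(2)[x]/(f), i.e. x^(15/q) ≠ 1 for each prime q | 15.
x^(5) mod f = 1
x^(3) mod f = x^3.
Since x^(5) = 1, the order of x divides 5 < 15; not primitive.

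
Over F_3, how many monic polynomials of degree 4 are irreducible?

18

Gauss's count: N_{3}(4) = (1/4) Σ_{d|4} μ(4/d)·3^d.
Divisors of 4: 1, 2, 4; μ(4/d) for each: 0, -1, 1.
Σ = − 3^2 + 3^4 = 72.
N = 72/4 = 18.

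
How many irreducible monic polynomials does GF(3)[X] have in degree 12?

44220

Gauss's count: N_{3}(12) = (1/12) Σ_{d|12} μ(12/d)·3^d.
Divisors of 12: 1, 2, 3, 4, 6, 12; μ(12/d) for each: 0, 1, 0, -1, -1, 1.
Σ = 3^2 − 3^4 − 3^6 + 3^12 = 530640.
N = 530640/12 = 44220.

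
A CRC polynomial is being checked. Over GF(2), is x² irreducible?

No

Write g(x) = x².
Check for roots in GF(2): g(0) = 0 → root; g(1) = 1.
g(0) = 0, so (x) divides g(x); g is reducible.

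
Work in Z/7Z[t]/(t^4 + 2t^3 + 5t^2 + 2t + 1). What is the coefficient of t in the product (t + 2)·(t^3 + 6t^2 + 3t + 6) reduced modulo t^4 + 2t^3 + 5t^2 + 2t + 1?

3

Multiply in Z/7Z[t]: (t + 2)·(t^3 + 6t^2 + 3t + 6) = t^4 + t^3 + t^2 + 5t + 5.
Reduce using t^4 ≡ 5t^3 + 2t^2 + 5t + 6 (mod t^4 + 2t^3 + 5t^2 + 2t + 1).
Reduced: 6t^3 + 3t^2 + 3t + 4.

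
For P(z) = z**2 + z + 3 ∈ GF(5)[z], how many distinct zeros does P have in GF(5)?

Evaluate at each of the 5 elements of GF(5):
P(0) = 3; P(1) = 0 → root; P(2) = 4; P(3) = 0 → root; P(4) = 3.
Roots: {1, 3}.

2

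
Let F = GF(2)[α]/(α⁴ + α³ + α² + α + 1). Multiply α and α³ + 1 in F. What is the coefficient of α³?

Multiply in GF(2)[α]: (α)·(α³ + 1) = α⁴ + α.
Reduce using α⁴ ≡ α³ + α² + α + 1 (mod α⁴ + α³ + α² + α + 1).
Reduced: α³ + α² + 1.

1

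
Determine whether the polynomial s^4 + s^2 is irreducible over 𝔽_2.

No

Write P(s) = s^4 + s^2.
Check for roots in 𝔽_2: P(0) = 0 → root; P(1) = 0 → root.
P(0) = 0, so (s) divides P(s); P is reducible.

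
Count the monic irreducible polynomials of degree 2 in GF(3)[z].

3

The number of monic irreducibles of degree 2 over GF(3) is (1/2)·Σ_{d∣2} μ(2/d) 3^d.
Divisors of 2: 1, 2; μ(2/d) for each: -1, 1.
Σ = − 3^1 + 3^2 = 6.
N = 6/2 = 3.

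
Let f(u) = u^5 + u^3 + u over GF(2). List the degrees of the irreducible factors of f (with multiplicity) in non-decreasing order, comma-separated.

1, 2, 2

Roots in GF(2): f(0) = 0 → root; f(1) = 1.
Linear factors from roots: (u).
Complete factorization: f(u) = (u)·(u^2 + u + 1)^2.
Factor degrees with multiplicity: 1 + 2 + 2 = 5.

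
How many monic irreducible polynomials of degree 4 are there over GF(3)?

18

The number of monic irreducibles of degree 4 over GF(3) is (1/4)·Σ_{d∣4} μ(4/d) 3^d.
Divisors of 4: 1, 2, 4; μ(4/d) for each: 0, -1, 1.
Σ = − 3^2 + 3^4 = 72.
N = 72/4 = 18.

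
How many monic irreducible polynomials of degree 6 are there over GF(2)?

9

By the necklace-counting formula, N_2(6) = (1/6) Σ_{d|6} μ(6/d)·2^d.
Divisors of 6: 1, 2, 3, 6; μ(6/d) for each: 1, -1, -1, 1.
Σ = 2^1 − 2^2 − 2^3 + 2^6 = 54.
N = 54/6 = 9.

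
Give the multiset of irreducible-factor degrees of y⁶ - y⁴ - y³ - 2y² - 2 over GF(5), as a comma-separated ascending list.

1, 1, 1, 1, 2

Write g(y) = y⁶ - y⁴ - y³ - 2y² - 2.
Roots in GF(5): g(0) = 3; g(1) = 0 → root; g(2) = 0 → root; g(3) = 1; g(4) = 2.
Linear factors from roots: (y - 1), (y - 2).
Complete factorization: g(y) = (y - 2)^2·(y - 1)^2·(y² + y + 2).
Factor degrees with multiplicity: 1 + 1 + 1 + 1 + 2 = 6.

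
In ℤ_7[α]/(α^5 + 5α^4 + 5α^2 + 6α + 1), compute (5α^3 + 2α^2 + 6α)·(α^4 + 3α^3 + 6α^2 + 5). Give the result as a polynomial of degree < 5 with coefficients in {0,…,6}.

Multiply in ℤ_7[α]: (5α^3 + 2α^2 + 6α)·(α^4 + 3α^3 + 6α^2 + 5) = 5α^7 + 3α^6 + 2α^4 + 5α^3 + 3α^2 + 2α.
Reduce using α^5 ≡ 2α^4 + 2α^2 + α + 6 (mod α^5 + 5α^4 + 5α^2 + 6α + 1).
Reduced: α^4 + α^3 + α + 2.

α^4 + α^3 + α + 2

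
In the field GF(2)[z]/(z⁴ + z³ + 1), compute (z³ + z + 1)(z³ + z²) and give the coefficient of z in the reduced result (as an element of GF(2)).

Multiply in GF(2)[z]: (z³ + z + 1)·(z³ + z²) = z⁶ + z⁵ + z⁴ + z².
Reduce using z⁴ ≡ z³ + 1 (mod z⁴ + z³ + 1).
Reduced: z³ + 1.

0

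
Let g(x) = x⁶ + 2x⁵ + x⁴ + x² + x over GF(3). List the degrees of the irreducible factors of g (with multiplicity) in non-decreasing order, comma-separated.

Roots in GF(3): g(0) = 0 → root; g(1) = 0 → root; g(2) = 0 → root.
Linear factors from roots: (x), (x + 2), (x + 1).
Complete factorization: g(x) = (x)·(x + 1)·(x + 2)·(x³ + 2x² + 2x + 2).
Factor degrees with multiplicity: 1 + 1 + 1 + 3 = 6.

1, 1, 1, 3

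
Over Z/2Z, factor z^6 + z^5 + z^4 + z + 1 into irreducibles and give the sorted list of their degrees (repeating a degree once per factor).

6

Write h(z) = z^6 + z^5 + z^4 + z + 1.
Roots in Z/2Z: h(0) = 1; h(1) = 1.
Complete factorization: h(z) = (z^6 + z^5 + z^4 + z + 1).
Factor degrees with multiplicity: 6 = 6.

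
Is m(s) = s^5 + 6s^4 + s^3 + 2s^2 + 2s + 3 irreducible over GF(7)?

Check for roots in GF(7): m(0) = 3; m(1) = 1; m(2) = 4; m(3) = 6; m(4) = 0 → root; m(5) = 0 → root; m(6) = 0 → root.
m(4) = 0, so (s − 4) divides m(s); m is reducible.

No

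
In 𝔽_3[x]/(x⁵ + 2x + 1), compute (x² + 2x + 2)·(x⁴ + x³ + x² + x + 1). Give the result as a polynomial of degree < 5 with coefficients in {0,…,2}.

2x^4 + 2x^3 + 2

Multiply in 𝔽_3[x]: (x² + 2x + 2)·(x⁴ + x³ + x² + x + 1) = x⁶ + 2x⁴ + 2x³ + 2x² + x + 2.
Reduce using x⁵ ≡ x + 2 (mod x⁵ + 2x + 1).
Reduced: 2x⁴ + 2x³ + 2.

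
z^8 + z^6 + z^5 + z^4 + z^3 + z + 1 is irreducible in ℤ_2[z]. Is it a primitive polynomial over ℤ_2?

No

Write f(z) = z^8 + z^6 + z^5 + z^4 + z^3 + z + 1.
|GF(2^8)^×| = 2^8 − 1 = 255. Prime factorization: 255 = 3·5·17.
f is primitive ⇔ z has order 255 in GF(2)[z]/(f), i.e. z^(255/q) ≠ 1 for each prime q | 255.
z^(85) mod f = 1
z^(51) mod f = z^6 + z^5 + z^4 + z^3.
z^(15) mod f = z^7 + z^5 + z^4 + z^3 + z^2.
Since z^(85) = 1, the order of z divides 85 < 255; not primitive.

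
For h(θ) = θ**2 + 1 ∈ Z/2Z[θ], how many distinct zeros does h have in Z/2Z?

Evaluate at each of the 2 elements of Z/2Z:
h(0) = 1; h(1) = 0 → root.
Roots: {1}.

1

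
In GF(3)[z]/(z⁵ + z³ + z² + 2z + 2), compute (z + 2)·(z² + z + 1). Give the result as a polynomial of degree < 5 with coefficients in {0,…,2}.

Multiply in GF(3)[z]: (z + 2)·(z² + z + 1) = z³ + 2.
Reduced: z³ + 2.

z^3 + 2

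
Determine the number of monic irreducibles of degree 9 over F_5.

Gauss's count: N_{5}(9) = (1/9) Σ_{d|9} μ(9/d)·5^d.
Divisors of 9: 1, 3, 9; μ(9/d) for each: 0, -1, 1.
Σ = − 5^3 + 5^9 = 1953000.
N = 1953000/9 = 217000.

217000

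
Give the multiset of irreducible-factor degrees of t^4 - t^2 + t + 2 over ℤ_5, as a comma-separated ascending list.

4

Write g(t) = t^4 - t^2 + t + 2.
Roots in ℤ_5: g(0) = 2; g(1) = 3; g(2) = 1; g(3) = 2; g(4) = 1.
Complete factorization: g(t) = (t^4 - t^2 + t + 2).
Factor degrees with multiplicity: 4 = 4.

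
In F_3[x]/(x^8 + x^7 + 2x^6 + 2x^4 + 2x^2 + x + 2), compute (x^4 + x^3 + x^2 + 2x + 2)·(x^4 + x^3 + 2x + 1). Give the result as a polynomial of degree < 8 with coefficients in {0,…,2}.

x^7 + 2x^5 + 2x^4 + 2x^3 + 2x

Multiply in F_3[x]: (x^4 + x^3 + x^2 + 2x + 2)·(x^4 + x^3 + 2x + 1) = x^8 + 2x^7 + 2x^6 + 2x^5 + x^4 + 2x^3 + 2x^2 + 2.
Reduce using x^8 ≡ 2x^7 + x^6 + x^4 + x^2 + 2x + 1 (mod x^8 + x^7 + 2x^6 + 2x^4 + 2x^2 + x + 2).
Reduced: x^7 + 2x^5 + 2x^4 + 2x^3 + 2x.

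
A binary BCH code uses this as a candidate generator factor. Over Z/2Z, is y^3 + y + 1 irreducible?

Yes

Write h(y) = y^3 + y + 1.
Check for roots in Z/2Z: h(0) = 1; h(1) = 1.
No roots. A degree-3 polynomial over a field with no linear factor is irreducible.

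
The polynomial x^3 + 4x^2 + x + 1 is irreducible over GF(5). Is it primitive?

Write f(x) = x^3 + 4x^2 + x + 1.
|GF(5^3)^×| = 5^3 − 1 = 124. Prime factorization: 124 = 2^2·31.
f is primitive ⇔ x has order 124 in GF(5)[x]/(f), i.e. x^(124/q) ≠ 1 for each prime q | 124.
x^(62) mod f = 1
x^(4) mod f = 3x + 4.
Since x^(62) = 1, the order of x divides 62 < 124; not primitive.

No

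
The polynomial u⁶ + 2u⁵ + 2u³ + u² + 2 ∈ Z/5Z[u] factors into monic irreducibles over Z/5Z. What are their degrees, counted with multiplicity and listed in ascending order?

1, 1, 1, 1, 2

Write h(u) = u⁶ + 2u⁵ + 2u³ + u² + 2.
Roots in Z/5Z: h(0) = 2; h(1) = 3; h(2) = 0 → root; h(3) = 0 → root; h(4) = 0 → root.
Linear factors from roots: (u + 3), (u + 2), (u + 1).
Complete factorization: h(u) = (u + 1)·(u + 2)·(u + 3)^2·(u² + 3u + 4).
Factor degrees with multiplicity: 1 + 1 + 1 + 1 + 2 = 6.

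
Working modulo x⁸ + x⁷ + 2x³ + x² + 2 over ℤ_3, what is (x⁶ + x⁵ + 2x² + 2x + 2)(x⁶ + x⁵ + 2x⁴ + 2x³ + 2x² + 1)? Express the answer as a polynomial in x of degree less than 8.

x^4 + 2x^3 + x^2 + x

Multiply in ℤ_3[x]: (x⁶ + x⁵ + 2x² + 2x + 2)·(x⁶ + x⁵ + 2x⁴ + 2x³ + 2x² + 1) = x¹² + 2x¹¹ + x⁹ + 2x⁵ + 2x³ + 2x + 2.
Reduce using x⁸ ≡ 2x⁷ + x³ + 2x² + 1 (mod x⁸ + x⁷ + 2x³ + x² + 2).
Reduced: x⁴ + 2x³ + x² + x.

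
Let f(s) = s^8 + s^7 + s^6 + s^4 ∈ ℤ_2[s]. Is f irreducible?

Check for roots in ℤ_2: f(0) = 0 → root; f(1) = 0 → root.
f(0) = 0, so (s) divides f(s); f is reducible.

No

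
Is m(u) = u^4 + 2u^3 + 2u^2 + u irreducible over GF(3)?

No

Check for roots in GF(3): m(0) = 0 → root; m(1) = 0 → root; m(2) = 0 → root.
m(0) = 0, so (u) divides m(u); m is reducible.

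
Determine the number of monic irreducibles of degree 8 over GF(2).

30

By the necklace-counting formula, N_2(8) = (1/8) Σ_{d|8} μ(8/d)·2^d.
Divisors of 8: 1, 2, 4, 8; μ(8/d) for each: 0, 0, -1, 1.
Σ = − 2^4 + 2^8 = 240.
N = 240/8 = 30.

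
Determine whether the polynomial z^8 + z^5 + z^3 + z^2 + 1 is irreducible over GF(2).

Write f(z) = z^8 + z^5 + z^3 + z^2 + 1.
Check for roots in GF(2): f(0) = 1; f(1) = 1.
No roots, so no linear factors.
Monic irreducibles of degree 2 over GF(2): z^2 + z + 1.
None of them divide f (all give nonzero remainder).
Monic irreducibles of degree 3 over GF(2): z^3 + z + 1, z^3 + z^2 + 1.
None of them divide f (all give nonzero remainder).
Monic irreducibles of degree 4 over GF(2): z^4 + z + 1, z^4 + z^3 + 1, z^4 + z^3 + z^2 + z + 1.
None of them divide f (all give nonzero remainder).
No irreducible factor of degree ≤ 4 exists, so f is irreducible over GF(2).

Yes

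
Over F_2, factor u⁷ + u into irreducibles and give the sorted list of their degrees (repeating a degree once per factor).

Write h(u) = u⁷ + u.
Roots in F_2: h(0) = 0 → root; h(1) = 0 → root.
Linear factors from roots: (u), (u + 1).
Complete factorization: h(u) = (u)·(u + 1)^2·(u² + u + 1)^2.
Factor degrees with multiplicity: 1 + 1 + 1 + 2 + 2 = 7.

1, 1, 1, 2, 2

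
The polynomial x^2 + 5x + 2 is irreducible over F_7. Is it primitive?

No

Write f(x) = x^2 + 5x + 2.
|GF(7^2)^×| = 7^2 − 1 = 48. Prime factorization: 48 = 2^4·3.
f is primitive ⇔ x has order 48 in GF(7)[x]/(f), i.e. x^(48/q) ≠ 1 for each prime q | 48.
x^(24) mod f = 1
x^(16) mod f = 4.
Since x^(24) = 1, the order of x divides 24 < 48; not primitive.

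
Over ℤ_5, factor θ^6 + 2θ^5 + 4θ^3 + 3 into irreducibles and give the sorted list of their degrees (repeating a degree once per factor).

Write g(θ) = θ^6 + 2θ^5 + 4θ^3 + 3.
Roots in ℤ_5: g(0) = 3; g(1) = 0 → root; g(2) = 3; g(3) = 1; g(4) = 3.
Linear factors from roots: (θ + 4).
Complete factorization: g(θ) = (θ + 4)·(θ^2 + 2)·(θ^3 + 3θ^2 + θ + 1).
Factor degrees with multiplicity: 1 + 2 + 3 = 6.

1, 2, 3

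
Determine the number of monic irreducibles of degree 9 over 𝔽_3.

Gauss's count: N_{3}(9) = (1/9) Σ_{d|9} μ(9/d)·3^d.
Divisors of 9: 1, 3, 9; μ(9/d) for each: 0, -1, 1.
Σ = − 3^3 + 3^9 = 19656.
N = 19656/9 = 2184.

2184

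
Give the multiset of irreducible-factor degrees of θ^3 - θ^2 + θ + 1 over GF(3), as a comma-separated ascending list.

Write g(θ) = θ^3 - θ^2 + θ + 1.
Roots in GF(3): g(0) = 1; g(1) = 2; g(2) = 1.
Complete factorization: g(θ) = (θ^3 - θ^2 + θ + 1).
Factor degrees with multiplicity: 3 = 3.

3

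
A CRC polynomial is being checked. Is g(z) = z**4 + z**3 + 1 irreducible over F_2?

Check for roots in F_2: g(0) = 1; g(1) = 1.
No roots, so no linear factors.
Monic irreducibles of degree 2 over GF(2): z**2 + z + 1.
None of them divide g (all give nonzero remainder).
No irreducible factor of degree ≤ 2 exists, so g is irreducible over GF(2).

Yes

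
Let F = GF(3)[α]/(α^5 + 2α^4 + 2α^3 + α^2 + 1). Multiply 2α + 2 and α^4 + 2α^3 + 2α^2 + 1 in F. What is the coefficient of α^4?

Multiply in GF(3)[α]: (2α + 2)·(α^4 + 2α^3 + 2α^2 + 1) = 2α^5 + 2α^3 + α^2 + 2α + 2.
Reduce using α^5 ≡ α^4 + α^3 + 2α^2 + 2 (mod α^5 + 2α^4 + 2α^3 + α^2 + 1).
Reduced: 2α^4 + α^3 + 2α^2 + 2α.

2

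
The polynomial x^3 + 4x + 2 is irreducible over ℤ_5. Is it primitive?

Write f(x) = x^3 + 4x + 2.
|GF(5^3)^×| = 5^3 − 1 = 124. Prime factorization: 124 = 2^2·31.
f is primitive ⇔ x has order 124 in GF(5)[x]/(f), i.e. x^(124/q) ≠ 1 for each prime q | 124.
x^(62) mod f = 4.
x^(4) mod f = x^2 + 3x.
None equal 1, so x has full order 124; f is primitive.

Yes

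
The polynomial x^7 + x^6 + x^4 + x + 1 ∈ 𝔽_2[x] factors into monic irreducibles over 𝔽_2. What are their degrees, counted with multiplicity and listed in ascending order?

7

Write f(x) = x^7 + x^6 + x^4 + x + 1.
Roots in 𝔽_2: f(0) = 1; f(1) = 1.
Complete factorization: f(x) = (x^7 + x^6 + x^4 + x + 1).
Factor degrees with multiplicity: 7 = 7.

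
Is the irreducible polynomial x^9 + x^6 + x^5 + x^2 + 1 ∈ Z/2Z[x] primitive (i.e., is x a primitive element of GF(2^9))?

No

Write f(x) = x^9 + x^6 + x^5 + x^2 + 1.
|GF(2^9)^×| = 2^9 − 1 = 511. Prime factorization: 511 = 7·73.
f is primitive ⇔ x has order 511 in GF(2)[x]/(f), i.e. x^(511/q) ≠ 1 for each prime q | 511.
x^(73) mod f = 1
x^(7) mod f = x^7.
Since x^(73) = 1, the order of x divides 73 < 511; not primitive.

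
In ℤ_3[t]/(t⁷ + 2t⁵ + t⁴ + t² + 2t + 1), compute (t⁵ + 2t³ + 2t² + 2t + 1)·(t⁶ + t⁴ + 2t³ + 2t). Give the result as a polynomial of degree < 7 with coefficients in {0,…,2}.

t^6 + 2t^4 + t^3 + t^2 + t + 1

Multiply in ℤ_3[t]: (t⁵ + 2t³ + 2t² + 2t + 1)·(t⁶ + t⁴ + 2t³ + 2t) = t¹¹ + t⁸ + t⁷ + t² + 2t.
Reduce using t⁷ ≡ t⁵ + 2t⁴ + 2t² + t + 2 (mod t⁷ + 2t⁵ + t⁴ + t² + 2t + 1).
Reduced: t⁶ + 2t⁴ + t³ + t² + t + 1.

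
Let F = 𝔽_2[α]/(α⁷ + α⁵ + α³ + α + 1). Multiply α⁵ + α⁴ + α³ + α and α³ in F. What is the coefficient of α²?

1

Multiply in 𝔽_2[α]: (α⁵ + α⁴ + α³ + α)·(α³) = α⁸ + α⁷ + α⁶ + α⁴.
Reduce using α⁷ ≡ α⁵ + α³ + α + 1 (mod α⁷ + α⁵ + α³ + α + 1).
Reduced: α⁵ + α³ + α² + 1.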